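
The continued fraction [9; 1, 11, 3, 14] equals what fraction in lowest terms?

5257/530

Fold from the inside: start with 14/1.
  3 + 1/14 = 43/14
  11 + 14/43 = 487/43
  1 + 43/487 = 530/487
  9 + 487/530 = 5257/530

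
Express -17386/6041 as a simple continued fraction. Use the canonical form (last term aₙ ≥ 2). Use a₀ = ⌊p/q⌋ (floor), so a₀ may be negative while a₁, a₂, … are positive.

-17386 = -3·6041 + 737
6041 = 8·737 + 145
737 = 5·145 + 12
145 = 12·12 + 1
12 = 12·1 + 0  (stop)
So -17386/6041 = [-3; 8, 5, 12, 12].

[-3; 8, 5, 12, 12]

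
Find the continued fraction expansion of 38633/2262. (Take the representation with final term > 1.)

38633 = 17×2262 + 179
2262 = 12×179 + 114
179 = 1×114 + 65
114 = 1×65 + 49
65 = 1×49 + 16
49 = 3×16 + 1
16 = 16×1 + 0  (stop)
So 38633/2262 = [17; 12, 1, 1, 1, 3, 16].

[17; 12, 1, 1, 1, 3, 16]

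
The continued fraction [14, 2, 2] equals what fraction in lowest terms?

Using pₖ = aₖpₖ₋₁ + pₖ₋₂ and qₖ = aₖqₖ₋₁ + qₖ₋₂:
  k=0: a=14, p=14, q=1
  k=1: a=2, p=29, q=2
  k=2: a=2, p=72, q=5

72/5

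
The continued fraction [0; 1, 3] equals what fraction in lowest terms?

3/4

Using pₖ = aₖpₖ₋₁ + pₖ₋₂ and qₖ = aₖqₖ₋₁ + qₖ₋₂:
  k=0: a=0, p=0, q=1
  k=1: a=1, p=1, q=1
  k=2: a=3, p=3, q=4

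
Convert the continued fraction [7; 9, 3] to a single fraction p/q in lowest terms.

Using pₖ = aₖpₖ₋₁ + pₖ₋₂ and qₖ = aₖqₖ₋₁ + qₖ₋₂:
  k=0: a=7, p=7, q=1
  k=1: a=9, p=64, q=9
  k=2: a=3, p=199, q=28

199/28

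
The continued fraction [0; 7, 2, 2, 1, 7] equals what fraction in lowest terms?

54/401

Fold from the inside: start with 7/1.
  1 + 1/7 = 8/7
  2 + 7/8 = 23/8
  2 + 8/23 = 54/23
  7 + 23/54 = 401/54
  0 + 54/401 = 54/401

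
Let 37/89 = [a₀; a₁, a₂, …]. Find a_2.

37 = 0·89 + 37   →  a_0 = 0
89 = 2·37 + 15   →  a_1 = 2
37 = 2·15 + 7   →  a_2 = 2

2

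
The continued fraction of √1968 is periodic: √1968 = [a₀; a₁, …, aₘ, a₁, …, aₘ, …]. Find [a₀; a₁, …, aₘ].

a₀ = ⌊√1968⌋ = 44.
With m₀=0, d₀=1 and mₖ₊₁ = dₖaₖ − mₖ, dₖ₊₁ = (n − mₖ₊₁²)/dₖ, aₖ₊₁ = ⌊(a₀+mₖ₊₁)/dₖ₊₁⌋:
  k=1: m=44, d=32, a=2
  k=2: m=20, d=49, a=1
  k=3: m=29, d=23, a=3
  k=4: m=40, d=16, a=5
  k=5: m=40, d=23, a=3
  k=6: m=29, d=49, a=1
  k=7: m=20, d=32, a=2
  k=8: m=44, d=1, a=88
d=1 and a=2a₀=88 at k=8, so the next step gives (m, d) = (44, 32) again — its k=1 value — and the period has length 8.

[44; 2, 1, 3, 5, 3, 1, 2, 88]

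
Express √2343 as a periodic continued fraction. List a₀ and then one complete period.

a₀ = ⌊√2343⌋ = 48.
With m₀=0, d₀=1 and mₖ₊₁ = dₖaₖ − mₖ, dₖ₊₁ = (n − mₖ₊₁²)/dₖ, aₖ₊₁ = ⌊(a₀+mₖ₊₁)/dₖ₊₁⌋:
  k=1: m=48, d=39, a=2
  k=2: m=30, d=37, a=2
  k=3: m=44, d=11, a=8
  k=4: m=44, d=37, a=2
  k=5: m=30, d=39, a=2
  k=6: m=48, d=1, a=96
d=1 and a=2a₀=96 at k=6, so the next step gives (m, d) = (48, 39) again — its k=1 value — and the period has length 6.

[48; 2, 2, 8, 2, 2, 96]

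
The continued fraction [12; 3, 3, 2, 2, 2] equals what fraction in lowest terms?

1661/135

Fold from the inside: start with 2/1.
  2 + 1/2 = 5/2
  2 + 2/5 = 12/5
  3 + 5/12 = 41/12
  3 + 12/41 = 135/41
  12 + 41/135 = 1661/135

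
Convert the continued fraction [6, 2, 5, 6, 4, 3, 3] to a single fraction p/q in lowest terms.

19587/3034

Fold from the inside: start with 3/1.
  3 + 1/3 = 10/3
  4 + 3/10 = 43/10
  6 + 10/43 = 268/43
  5 + 43/268 = 1383/268
  2 + 268/1383 = 3034/1383
  6 + 1383/3034 = 19587/3034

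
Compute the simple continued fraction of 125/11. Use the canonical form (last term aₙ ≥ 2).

125 = 11×11 + 4
11 = 2×4 + 3
4 = 1×3 + 1
3 = 3×1 + 0  (stop)
So 125/11 = [11; 2, 1, 3].

[11; 2, 1, 3]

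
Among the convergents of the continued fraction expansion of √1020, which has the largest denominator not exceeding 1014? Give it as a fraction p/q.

√1020 = [31; 1, 14, 1, 62, …] (period length 4).
Convergents:
  p_0/q_0 = 31/1
  p_1/q_1 = 32/1
  p_2/q_2 = 479/15
  p_3/q_3 = 511/16
  p_4/q_4 = 32161/1007
  p_5/q_5 = 32672/1023
q_4 = 1007 ≤ 1014 < 1023 = q_5, so the answer is 32161/1007.

32161/1007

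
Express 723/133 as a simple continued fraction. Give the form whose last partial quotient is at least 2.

723 = 5*133 + 58
133 = 2*58 + 17
58 = 3*17 + 7
17 = 2*7 + 3
7 = 2*3 + 1
3 = 3*1 + 0  (stop)
So 723/133 = [5; 2, 3, 2, 2, 3].

[5; 2, 3, 2, 2, 3]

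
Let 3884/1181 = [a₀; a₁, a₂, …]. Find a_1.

3

3884 = 3·1181 + 341   →  a_0 = 3
1181 = 3·341 + 158   →  a_1 = 3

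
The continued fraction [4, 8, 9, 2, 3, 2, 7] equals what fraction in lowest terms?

Using pₖ = aₖpₖ₋₁ + pₖ₋₂ and qₖ = aₖqₖ₋₁ + qₖ₋₂:
  k=0: a=4, p=4, q=1
  k=1: a=8, p=33, q=8
  k=2: a=9, p=301, q=73
  k=3: a=2, p=635, q=154
  k=4: a=3, p=2206, q=535
  k=5: a=2, p=5047, q=1224
  k=6: a=7, p=37535, q=9103

37535/9103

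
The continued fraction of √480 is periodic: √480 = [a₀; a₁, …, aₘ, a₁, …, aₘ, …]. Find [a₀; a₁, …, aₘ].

a₀ = ⌊√480⌋ = 21.
With m₀=0, d₀=1 and mₖ₊₁ = dₖaₖ − mₖ, dₖ₊₁ = (n − mₖ₊₁²)/dₖ, aₖ₊₁ = ⌊(a₀+mₖ₊₁)/dₖ₊₁⌋:
  k=1: m=21, d=39, a=1
  k=2: m=18, d=4, a=9
  k=3: m=18, d=39, a=1
  k=4: m=21, d=1, a=42
d=1 and a=2a₀=42 at k=4, so the next step gives (m, d) = (21, 39) again — its k=1 value — and the period has length 4.

[21; 1, 9, 1, 42]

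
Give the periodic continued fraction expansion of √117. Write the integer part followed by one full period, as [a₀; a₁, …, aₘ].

[10; 1, 4, 2, 4, 1, 20]

a₀ = ⌊√117⌋ = 10.
With m₀=0, d₀=1 and mₖ₊₁ = dₖaₖ − mₖ, dₖ₊₁ = (n − mₖ₊₁²)/dₖ, aₖ₊₁ = ⌊(a₀+mₖ₊₁)/dₖ₊₁⌋:
  k=1: m=10, d=17, a=1
  k=2: m=7, d=4, a=4
  k=3: m=9, d=9, a=2
  k=4: m=9, d=4, a=4
  k=5: m=7, d=17, a=1
  k=6: m=10, d=1, a=20
d=1 and a=2a₀=20 at k=6, so the next step gives (m, d) = (10, 17) again — its k=1 value — and the period has length 6.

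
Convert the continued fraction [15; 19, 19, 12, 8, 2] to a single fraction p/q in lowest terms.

1127356/74895

Using pₖ = aₖpₖ₋₁ + pₖ₋₂ and qₖ = aₖqₖ₋₁ + qₖ₋₂:
  k=0: a=15, p=15, q=1
  k=1: a=19, p=286, q=19
  k=2: a=19, p=5449, q=362
  k=3: a=12, p=65674, q=4363
  k=4: a=8, p=530841, q=35266
  k=5: a=2, p=1127356, q=74895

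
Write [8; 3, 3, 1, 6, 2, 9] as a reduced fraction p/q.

14861/1789

Fold from the inside: start with 9/1.
  2 + 1/9 = 19/9
  6 + 9/19 = 123/19
  1 + 19/123 = 142/123
  3 + 123/142 = 549/142
  3 + 142/549 = 1789/549
  8 + 549/1789 = 14861/1789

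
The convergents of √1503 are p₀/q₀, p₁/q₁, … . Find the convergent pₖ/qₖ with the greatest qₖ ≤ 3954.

56447/1456

√1503 = [38; 1, 3, 3, 8, 3, 3, 1, 76, …] (period length 8).
Convergents:
  p_0/q_0 = 38/1
  p_1/q_1 = 39/1
  p_2/q_2 = 155/4
  p_3/q_3 = 504/13
  p_4/q_4 = 4187/108
  p_5/q_5 = 13065/337
  p_6/q_6 = 43382/1119
  p_7/q_7 = 56447/1456
  p_8/q_8 = 4333354/111775
q_7 = 1456 ≤ 3954 < 111775 = q_8, so the answer is 56447/1456.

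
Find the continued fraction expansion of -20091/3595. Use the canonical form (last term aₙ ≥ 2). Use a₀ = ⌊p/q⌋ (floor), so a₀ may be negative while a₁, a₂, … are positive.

-20091 = -6×3595 + 1479
3595 = 2×1479 + 637
1479 = 2×637 + 205
637 = 3×205 + 22
205 = 9×22 + 7
22 = 3×7 + 1
7 = 7×1 + 0  (stop)
So -20091/3595 = [-6; 2, 2, 3, 9, 3, 7].

[-6; 2, 2, 3, 9, 3, 7]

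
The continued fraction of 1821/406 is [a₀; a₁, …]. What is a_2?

16

1821 = 4·406 + 197   →  a_0 = 4
406 = 2·197 + 12   →  a_1 = 2
197 = 16·12 + 5   →  a_2 = 16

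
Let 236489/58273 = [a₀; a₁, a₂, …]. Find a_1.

236489 = 4·58273 + 3397   →  a_0 = 4
58273 = 17·3397 + 524   →  a_1 = 17

17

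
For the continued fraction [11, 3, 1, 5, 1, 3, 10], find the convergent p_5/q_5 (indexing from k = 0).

1171/104

Using pₖ = aₖpₖ₋₁ + pₖ₋₂, qₖ = aₖqₖ₋₁ + qₖ₋₂ (with p₋₁=1, p₋₂=0, q₋₁=0, q₋₂=1):
  k=0: a=11, p=11, q=1
  k=1: a=3, p=34, q=3
  k=2: a=1, p=45, q=4
  k=3: a=5, p=259, q=23
  k=4: a=1, p=304, q=27
  k=5: a=3, p=1171, q=104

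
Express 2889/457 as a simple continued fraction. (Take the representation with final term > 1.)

2889 = 6*457 + 147
457 = 3*147 + 16
147 = 9*16 + 3
16 = 5*3 + 1
3 = 3*1 + 0  (stop)
So 2889/457 = [6; 3, 9, 5, 3].

[6; 3, 9, 5, 3]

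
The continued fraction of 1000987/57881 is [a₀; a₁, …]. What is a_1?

3

1000987 = 17·57881 + 17010   →  a_0 = 17
57881 = 3·17010 + 6851   →  a_1 = 3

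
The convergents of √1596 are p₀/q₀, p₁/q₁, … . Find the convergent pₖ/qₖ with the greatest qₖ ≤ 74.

799/20

√1596 = [39; 1, 18, 1, 78, …] (period length 4).
Convergents:
  p_0/q_0 = 39/1
  p_1/q_1 = 40/1
  p_2/q_2 = 759/19
  p_3/q_3 = 799/20
  p_4/q_4 = 63081/1579
q_3 = 20 ≤ 74 < 1579 = q_4, so the answer is 799/20.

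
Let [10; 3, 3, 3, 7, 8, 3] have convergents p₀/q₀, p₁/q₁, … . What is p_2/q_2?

103/10

Using pₖ = aₖpₖ₋₁ + pₖ₋₂, qₖ = aₖqₖ₋₁ + qₖ₋₂ (with p₋₁=1, p₋₂=0, q₋₁=0, q₋₂=1):
  k=0: a=10, p=10, q=1
  k=1: a=3, p=31, q=3
  k=2: a=3, p=103, q=10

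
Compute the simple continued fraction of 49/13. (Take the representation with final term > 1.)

[3; 1, 3, 3]

49 = 3×13 + 10
13 = 1×10 + 3
10 = 3×3 + 1
3 = 3×1 + 0  (stop)
So 49/13 = [3; 1, 3, 3].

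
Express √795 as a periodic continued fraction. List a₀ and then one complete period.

[28; 5, 9, 5, 56]

a₀ = ⌊√795⌋ = 28.
With m₀=0, d₀=1 and mₖ₊₁ = dₖaₖ − mₖ, dₖ₊₁ = (n − mₖ₊₁²)/dₖ, aₖ₊₁ = ⌊(a₀+mₖ₊₁)/dₖ₊₁⌋:
  k=1: m=28, d=11, a=5
  k=2: m=27, d=6, a=9
  k=3: m=27, d=11, a=5
  k=4: m=28, d=1, a=56
d=1 and a=2a₀=56 at k=4, so the next step gives (m, d) = (28, 11) again — its k=1 value — and the period has length 4.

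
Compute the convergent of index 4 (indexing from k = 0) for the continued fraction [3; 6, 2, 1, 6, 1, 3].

401/127

Using pₖ = aₖpₖ₋₁ + pₖ₋₂, qₖ = aₖqₖ₋₁ + qₖ₋₂ (with p₋₁=1, p₋₂=0, q₋₁=0, q₋₂=1):
  k=0: a=3, p=3, q=1
  k=1: a=6, p=19, q=6
  k=2: a=2, p=41, q=13
  k=3: a=1, p=60, q=19
  k=4: a=6, p=401, q=127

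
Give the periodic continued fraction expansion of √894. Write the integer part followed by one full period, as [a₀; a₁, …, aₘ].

a₀ = ⌊√894⌋ = 29.
With m₀=0, d₀=1 and mₖ₊₁ = dₖaₖ − mₖ, dₖ₊₁ = (n − mₖ₊₁²)/dₖ, aₖ₊₁ = ⌊(a₀+mₖ₊₁)/dₖ₊₁⌋:
  k=1: m=29, d=53, a=1
  k=2: m=24, d=6, a=8
  k=3: m=24, d=53, a=1
  k=4: m=29, d=1, a=58
d=1 and a=2a₀=58 at k=4, so the next step gives (m, d) = (29, 53) again — its k=1 value — and the period has length 4.

[29; 1, 8, 1, 58]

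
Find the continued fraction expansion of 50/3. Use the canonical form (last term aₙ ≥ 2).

[16; 1, 2]

50 = 16*3 + 2
3 = 1*2 + 1
2 = 2*1 + 0  (stop)
So 50/3 = [16; 1, 2].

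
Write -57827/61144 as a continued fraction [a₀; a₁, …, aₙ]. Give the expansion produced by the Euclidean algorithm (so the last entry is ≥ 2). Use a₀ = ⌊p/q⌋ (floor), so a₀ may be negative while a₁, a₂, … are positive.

-57827 = -1*61144 + 3317
61144 = 18*3317 + 1438
3317 = 2*1438 + 441
1438 = 3*441 + 115
441 = 3*115 + 96
115 = 1*96 + 19
96 = 5*19 + 1
19 = 19*1 + 0  (stop)
So -57827/61144 = [-1; 18, 2, 3, 3, 1, 5, 19].

[-1; 18, 2, 3, 3, 1, 5, 19]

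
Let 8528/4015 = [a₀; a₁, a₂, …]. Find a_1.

8

8528 = 2·4015 + 498   →  a_0 = 2
4015 = 8·498 + 31   →  a_1 = 8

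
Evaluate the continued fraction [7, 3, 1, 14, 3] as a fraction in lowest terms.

1313/181

Using pₖ = aₖpₖ₋₁ + pₖ₋₂ and qₖ = aₖqₖ₋₁ + qₖ₋₂:
  k=0: a=7, p=7, q=1
  k=1: a=3, p=22, q=3
  k=2: a=1, p=29, q=4
  k=3: a=14, p=428, q=59
  k=4: a=3, p=1313, q=181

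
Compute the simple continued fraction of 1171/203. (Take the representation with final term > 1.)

[5; 1, 3, 3, 7, 2]

1171 = 5×203 + 156
203 = 1×156 + 47
156 = 3×47 + 15
47 = 3×15 + 2
15 = 7×2 + 1
2 = 2×1 + 0  (stop)
So 1171/203 = [5; 1, 3, 3, 7, 2].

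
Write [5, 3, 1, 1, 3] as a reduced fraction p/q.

132/25

Fold from the inside: start with 3/1.
  1 + 1/3 = 4/3
  1 + 3/4 = 7/4
  3 + 4/7 = 25/7
  5 + 7/25 = 132/25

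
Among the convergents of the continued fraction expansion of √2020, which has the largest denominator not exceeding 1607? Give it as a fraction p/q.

√2020 = [44; 1, 16, 1, 88, …] (period length 4).
Convergents:
  p_0/q_0 = 44/1
  p_1/q_1 = 45/1
  p_2/q_2 = 764/17
  p_3/q_3 = 809/18
  p_4/q_4 = 71956/1601
  p_5/q_5 = 72765/1619
q_4 = 1601 ≤ 1607 < 1619 = q_5, so the answer is 71956/1601.

71956/1601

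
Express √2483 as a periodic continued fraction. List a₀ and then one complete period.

[49; 1, 4, 1, 6, 1, 4, 1, 98]

a₀ = ⌊√2483⌋ = 49.
With m₀=0, d₀=1 and mₖ₊₁ = dₖaₖ − mₖ, dₖ₊₁ = (n − mₖ₊₁²)/dₖ, aₖ₊₁ = ⌊(a₀+mₖ₊₁)/dₖ₊₁⌋:
  k=1: m=49, d=82, a=1
  k=2: m=33, d=17, a=4
  k=3: m=35, d=74, a=1
  k=4: m=39, d=13, a=6
  k=5: m=39, d=74, a=1
  k=6: m=35, d=17, a=4
  k=7: m=33, d=82, a=1
  k=8: m=49, d=1, a=98
d=1 and a=2a₀=98 at k=8, so the next step gives (m, d) = (49, 82) again — its k=1 value — and the period has length 8.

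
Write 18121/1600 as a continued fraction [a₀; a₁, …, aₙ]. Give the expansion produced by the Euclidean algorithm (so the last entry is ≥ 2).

18121 = 11·1600 + 521
1600 = 3·521 + 37
521 = 14·37 + 3
37 = 12·3 + 1
3 = 3·1 + 0  (stop)
So 18121/1600 = [11; 3, 14, 12, 3].

[11; 3, 14, 12, 3]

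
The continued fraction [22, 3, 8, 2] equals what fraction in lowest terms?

Fold from the inside: start with 2/1.
  8 + 1/2 = 17/2
  3 + 2/17 = 53/17
  22 + 17/53 = 1183/53

1183/53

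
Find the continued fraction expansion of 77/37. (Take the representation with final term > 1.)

77 = 2*37 + 3
37 = 12*3 + 1
3 = 3*1 + 0  (stop)
So 77/37 = [2; 12, 3].

[2; 12, 3]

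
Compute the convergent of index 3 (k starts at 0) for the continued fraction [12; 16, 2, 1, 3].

591/49

Using pₖ = aₖpₖ₋₁ + pₖ₋₂, qₖ = aₖqₖ₋₁ + qₖ₋₂ (with p₋₁=1, p₋₂=0, q₋₁=0, q₋₂=1):
  k=0: a=12, p=12, q=1
  k=1: a=16, p=193, q=16
  k=2: a=2, p=398, q=33
  k=3: a=1, p=591, q=49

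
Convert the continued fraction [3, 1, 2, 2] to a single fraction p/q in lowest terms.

26/7

Using pₖ = aₖpₖ₋₁ + pₖ₋₂ and qₖ = aₖqₖ₋₁ + qₖ₋₂:
  k=0: a=3, p=3, q=1
  k=1: a=1, p=4, q=1
  k=2: a=2, p=11, q=3
  k=3: a=2, p=26, q=7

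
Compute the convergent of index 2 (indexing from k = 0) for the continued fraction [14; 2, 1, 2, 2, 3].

Using pₖ = aₖpₖ₋₁ + pₖ₋₂, qₖ = aₖqₖ₋₁ + qₖ₋₂ (with p₋₁=1, p₋₂=0, q₋₁=0, q₋₂=1):
  k=0: a=14, p=14, q=1
  k=1: a=2, p=29, q=2
  k=2: a=1, p=43, q=3

43/3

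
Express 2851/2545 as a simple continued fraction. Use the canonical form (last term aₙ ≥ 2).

2851 = 1×2545 + 306
2545 = 8×306 + 97
306 = 3×97 + 15
97 = 6×15 + 7
15 = 2×7 + 1
7 = 7×1 + 0  (stop)
So 2851/2545 = [1; 8, 3, 6, 2, 7].

[1; 8, 3, 6, 2, 7]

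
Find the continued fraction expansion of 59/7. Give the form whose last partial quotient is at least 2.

59 = 8*7 + 3
7 = 2*3 + 1
3 = 3*1 + 0  (stop)
So 59/7 = [8; 2, 3].

[8; 2, 3]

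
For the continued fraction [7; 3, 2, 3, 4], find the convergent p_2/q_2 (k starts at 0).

51/7

Using pₖ = aₖpₖ₋₁ + pₖ₋₂, qₖ = aₖqₖ₋₁ + qₖ₋₂ (with p₋₁=1, p₋₂=0, q₋₁=0, q₋₂=1):
  k=0: a=7, p=7, q=1
  k=1: a=3, p=22, q=3
  k=2: a=2, p=51, q=7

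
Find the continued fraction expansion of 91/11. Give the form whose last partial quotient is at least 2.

[8; 3, 1, 2]

91 = 8×11 + 3
11 = 3×3 + 2
3 = 1×2 + 1
2 = 2×1 + 0  (stop)
So 91/11 = [8; 3, 1, 2].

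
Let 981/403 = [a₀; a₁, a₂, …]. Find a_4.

981 = 2·403 + 175   →  a_0 = 2
403 = 2·175 + 53   →  a_1 = 2
175 = 3·53 + 16   →  a_2 = 3
53 = 3·16 + 5   →  a_3 = 3
16 = 3·5 + 1   →  a_4 = 3

3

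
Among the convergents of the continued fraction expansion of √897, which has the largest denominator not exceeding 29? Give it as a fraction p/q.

√897 = [29; 1, 18, 1, 58, …] (period length 4).
Convergents:
  p_0/q_0 = 29/1
  p_1/q_1 = 30/1
  p_2/q_2 = 569/19
  p_3/q_3 = 599/20
  p_4/q_4 = 35311/1179
q_3 = 20 ≤ 29 < 1179 = q_4, so the answer is 599/20.

599/20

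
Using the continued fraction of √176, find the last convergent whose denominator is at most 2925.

√176 = [13; 3, 1, 3, 26, …] (period length 4).
Convergents:
  p_0/q_0 = 13/1
  p_1/q_1 = 40/3
  p_2/q_2 = 53/4
  p_3/q_3 = 199/15
  p_4/q_4 = 5227/394
  p_5/q_5 = 15880/1197
  p_6/q_6 = 21107/1591
  p_7/q_7 = 79201/5970
q_6 = 1591 ≤ 2925 < 5970 = q_7, so the answer is 21107/1591.

21107/1591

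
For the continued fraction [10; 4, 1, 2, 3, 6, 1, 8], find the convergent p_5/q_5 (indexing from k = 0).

3023/296

Using pₖ = aₖpₖ₋₁ + pₖ₋₂, qₖ = aₖqₖ₋₁ + qₖ₋₂ (with p₋₁=1, p₋₂=0, q₋₁=0, q₋₂=1):
  k=0: a=10, p=10, q=1
  k=1: a=4, p=41, q=4
  k=2: a=1, p=51, q=5
  k=3: a=2, p=143, q=14
  k=4: a=3, p=480, q=47
  k=5: a=6, p=3023, q=296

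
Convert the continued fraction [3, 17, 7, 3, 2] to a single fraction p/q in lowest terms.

2673/874

Fold from the inside: start with 2/1.
  3 + 1/2 = 7/2
  7 + 2/7 = 51/7
  17 + 7/51 = 874/51
  3 + 51/874 = 2673/874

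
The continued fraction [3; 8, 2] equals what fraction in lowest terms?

Using pₖ = aₖpₖ₋₁ + pₖ₋₂ and qₖ = aₖqₖ₋₁ + qₖ₋₂:
  k=0: a=3, p=3, q=1
  k=1: a=8, p=25, q=8
  k=2: a=2, p=53, q=17

53/17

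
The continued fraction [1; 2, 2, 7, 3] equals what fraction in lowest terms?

163/116

Using pₖ = aₖpₖ₋₁ + pₖ₋₂ and qₖ = aₖqₖ₋₁ + qₖ₋₂:
  k=0: a=1, p=1, q=1
  k=1: a=2, p=3, q=2
  k=2: a=2, p=7, q=5
  k=3: a=7, p=52, q=37
  k=4: a=3, p=163, q=116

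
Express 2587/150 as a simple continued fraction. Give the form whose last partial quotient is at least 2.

[17; 4, 18, 2]

2587 = 17*150 + 37
150 = 4*37 + 2
37 = 18*2 + 1
2 = 2*1 + 0  (stop)
So 2587/150 = [17; 4, 18, 2].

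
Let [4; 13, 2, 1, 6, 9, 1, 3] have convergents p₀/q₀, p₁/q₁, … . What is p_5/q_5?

Using pₖ = aₖpₖ₋₁ + pₖ₋₂, qₖ = aₖqₖ₋₁ + qₖ₋₂ (with p₋₁=1, p₋₂=0, q₋₁=0, q₋₂=1):
  k=0: a=4, p=4, q=1
  k=1: a=13, p=53, q=13
  k=2: a=2, p=110, q=27
  k=3: a=1, p=163, q=40
  k=4: a=6, p=1088, q=267
  k=5: a=9, p=9955, q=2443

9955/2443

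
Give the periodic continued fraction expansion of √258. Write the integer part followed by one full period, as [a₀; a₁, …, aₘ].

[16; 16, 32]

a₀ = ⌊√258⌋ = 16.
With m₀=0, d₀=1 and mₖ₊₁ = dₖaₖ − mₖ, dₖ₊₁ = (n − mₖ₊₁²)/dₖ, aₖ₊₁ = ⌊(a₀+mₖ₊₁)/dₖ₊₁⌋:
  k=1: m=16, d=2, a=16
  k=2: m=16, d=1, a=32
d=1 and a=2a₀=32 at k=2, so the next step gives (m, d) = (16, 2) again — its k=1 value — and the period has length 2.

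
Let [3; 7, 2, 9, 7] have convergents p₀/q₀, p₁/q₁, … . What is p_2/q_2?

Using pₖ = aₖpₖ₋₁ + pₖ₋₂, qₖ = aₖqₖ₋₁ + qₖ₋₂ (with p₋₁=1, p₋₂=0, q₋₁=0, q₋₂=1):
  k=0: a=3, p=3, q=1
  k=1: a=7, p=22, q=7
  k=2: a=2, p=47, q=15

47/15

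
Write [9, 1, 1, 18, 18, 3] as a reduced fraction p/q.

19417/2041

Fold from the inside: start with 3/1.
  18 + 1/3 = 55/3
  18 + 3/55 = 993/55
  1 + 55/993 = 1048/993
  1 + 993/1048 = 2041/1048
  9 + 1048/2041 = 19417/2041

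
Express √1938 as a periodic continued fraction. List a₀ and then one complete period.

a₀ = ⌊√1938⌋ = 44.
With m₀=0, d₀=1 and mₖ₊₁ = dₖaₖ − mₖ, dₖ₊₁ = (n − mₖ₊₁²)/dₖ, aₖ₊₁ = ⌊(a₀+mₖ₊₁)/dₖ₊₁⌋:
  k=1: m=44, d=2, a=44
  k=2: m=44, d=1, a=88
d=1 and a=2a₀=88 at k=2, so the next step gives (m, d) = (44, 2) again — its k=1 value — and the period has length 2.

[44; 44, 88]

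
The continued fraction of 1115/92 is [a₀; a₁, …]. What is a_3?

1115 = 12·92 + 11   →  a_0 = 12
92 = 8·11 + 4   →  a_1 = 8
11 = 2·4 + 3   →  a_2 = 2
4 = 1·3 + 1   →  a_3 = 1

1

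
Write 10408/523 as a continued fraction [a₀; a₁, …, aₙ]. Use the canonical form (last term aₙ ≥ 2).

10408 = 19*523 + 471
523 = 1*471 + 52
471 = 9*52 + 3
52 = 17*3 + 1
3 = 3*1 + 0  (stop)
So 10408/523 = [19; 1, 9, 17, 3].

[19; 1, 9, 17, 3]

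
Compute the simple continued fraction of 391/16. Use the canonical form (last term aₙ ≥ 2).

[24; 2, 3, 2]

391 = 24×16 + 7
16 = 2×7 + 2
7 = 3×2 + 1
2 = 2×1 + 0  (stop)
So 391/16 = [24; 2, 3, 2].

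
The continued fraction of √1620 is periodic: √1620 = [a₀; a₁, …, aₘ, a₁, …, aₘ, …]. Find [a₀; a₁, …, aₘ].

[40; 4, 80]

a₀ = ⌊√1620⌋ = 40.
With m₀=0, d₀=1 and mₖ₊₁ = dₖaₖ − mₖ, dₖ₊₁ = (n − mₖ₊₁²)/dₖ, aₖ₊₁ = ⌊(a₀+mₖ₊₁)/dₖ₊₁⌋:
  k=1: m=40, d=20, a=4
  k=2: m=40, d=1, a=80
d=1 and a=2a₀=80 at k=2, so the next step gives (m, d) = (40, 20) again — its k=1 value — and the period has length 2.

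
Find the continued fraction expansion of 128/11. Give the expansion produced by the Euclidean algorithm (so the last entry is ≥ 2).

[11; 1, 1, 1, 3]

128 = 11×11 + 7
11 = 1×7 + 4
7 = 1×4 + 3
4 = 1×3 + 1
3 = 3×1 + 0  (stop)
So 128/11 = [11; 1, 1, 1, 3].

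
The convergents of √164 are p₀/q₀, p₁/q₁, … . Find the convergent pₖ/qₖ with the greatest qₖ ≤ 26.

64/5

√164 = [12; 1, 4, 6, 4, 1, 24, …] (period length 6).
Convergents:
  p_0/q_0 = 12/1
  p_1/q_1 = 13/1
  p_2/q_2 = 64/5
  p_3/q_3 = 397/31
q_2 = 5 ≤ 26 < 31 = q_3, so the answer is 64/5.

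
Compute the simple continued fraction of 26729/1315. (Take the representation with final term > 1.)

26729 = 20×1315 + 429
1315 = 3×429 + 28
429 = 15×28 + 9
28 = 3×9 + 1
9 = 9×1 + 0  (stop)
So 26729/1315 = [20; 3, 15, 3, 9].

[20; 3, 15, 3, 9]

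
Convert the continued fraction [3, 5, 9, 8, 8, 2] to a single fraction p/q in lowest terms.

20558/6433

Fold from the inside: start with 2/1.
  8 + 1/2 = 17/2
  8 + 2/17 = 138/17
  9 + 17/138 = 1259/138
  5 + 138/1259 = 6433/1259
  3 + 1259/6433 = 20558/6433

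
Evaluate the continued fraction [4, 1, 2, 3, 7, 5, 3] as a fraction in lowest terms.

Fold from the inside: start with 3/1.
  5 + 1/3 = 16/3
  7 + 3/16 = 115/16
  3 + 16/115 = 361/115
  2 + 115/361 = 837/361
  1 + 361/837 = 1198/837
  4 + 837/1198 = 5629/1198

5629/1198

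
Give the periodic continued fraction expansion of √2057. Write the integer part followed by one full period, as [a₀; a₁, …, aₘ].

[45; 2, 1, 4, 1, 2, 90]

a₀ = ⌊√2057⌋ = 45.
With m₀=0, d₀=1 and mₖ₊₁ = dₖaₖ − mₖ, dₖ₊₁ = (n − mₖ₊₁²)/dₖ, aₖ₊₁ = ⌊(a₀+mₖ₊₁)/dₖ₊₁⌋:
  k=1: m=45, d=32, a=2
  k=2: m=19, d=53, a=1
  k=3: m=34, d=17, a=4
  k=4: m=34, d=53, a=1
  k=5: m=19, d=32, a=2
  k=6: m=45, d=1, a=90
d=1 and a=2a₀=90 at k=6, so the next step gives (m, d) = (45, 32) again — its k=1 value — and the period has length 6.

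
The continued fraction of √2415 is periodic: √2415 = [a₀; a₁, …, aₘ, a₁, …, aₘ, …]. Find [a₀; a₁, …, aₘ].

[49; 7, 98]

a₀ = ⌊√2415⌋ = 49.
With m₀=0, d₀=1 and mₖ₊₁ = dₖaₖ − mₖ, dₖ₊₁ = (n − mₖ₊₁²)/dₖ, aₖ₊₁ = ⌊(a₀+mₖ₊₁)/dₖ₊₁⌋:
  k=1: m=49, d=14, a=7
  k=2: m=49, d=1, a=98
d=1 and a=2a₀=98 at k=2, so the next step gives (m, d) = (49, 14) again — its k=1 value — and the period has length 2.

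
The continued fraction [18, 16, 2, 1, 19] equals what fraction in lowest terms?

Using pₖ = aₖpₖ₋₁ + pₖ₋₂ and qₖ = aₖqₖ₋₁ + qₖ₋₂:
  k=0: a=18, p=18, q=1
  k=1: a=16, p=289, q=16
  k=2: a=2, p=596, q=33
  k=3: a=1, p=885, q=49
  k=4: a=19, p=17411, q=964

17411/964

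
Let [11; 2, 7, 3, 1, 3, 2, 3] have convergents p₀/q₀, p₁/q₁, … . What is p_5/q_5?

Using pₖ = aₖpₖ₋₁ + pₖ₋₂, qₖ = aₖqₖ₋₁ + qₖ₋₂ (with p₋₁=1, p₋₂=0, q₋₁=0, q₋₂=1):
  k=0: a=11, p=11, q=1
  k=1: a=2, p=23, q=2
  k=2: a=7, p=172, q=15
  k=3: a=3, p=539, q=47
  k=4: a=1, p=711, q=62
  k=5: a=3, p=2672, q=233

2672/233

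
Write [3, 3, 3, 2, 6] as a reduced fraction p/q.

Fold from the inside: start with 6/1.
  2 + 1/6 = 13/6
  3 + 6/13 = 45/13
  3 + 13/45 = 148/45
  3 + 45/148 = 489/148

489/148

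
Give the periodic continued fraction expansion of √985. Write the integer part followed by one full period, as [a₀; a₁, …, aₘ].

[31; 2, 1, 1, 2, 62]

a₀ = ⌊√985⌋ = 31.
With m₀=0, d₀=1 and mₖ₊₁ = dₖaₖ − mₖ, dₖ₊₁ = (n − mₖ₊₁²)/dₖ, aₖ₊₁ = ⌊(a₀+mₖ₊₁)/dₖ₊₁⌋:
  k=1: m=31, d=24, a=2
  k=2: m=17, d=29, a=1
  k=3: m=12, d=29, a=1
  k=4: m=17, d=24, a=2
  k=5: m=31, d=1, a=62
d=1 and a=2a₀=62 at k=5, so the next step gives (m, d) = (31, 24) again — its k=1 value — and the period has length 5.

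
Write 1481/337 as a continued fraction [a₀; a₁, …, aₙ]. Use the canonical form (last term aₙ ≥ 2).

1481 = 4·337 + 133
337 = 2·133 + 71
133 = 1·71 + 62
71 = 1·62 + 9
62 = 6·9 + 8
9 = 1·8 + 1
8 = 8·1 + 0  (stop)
So 1481/337 = [4; 2, 1, 1, 6, 1, 8].

[4; 2, 1, 1, 6, 1, 8]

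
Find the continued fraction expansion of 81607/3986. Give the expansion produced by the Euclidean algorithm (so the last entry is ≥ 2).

[20; 2, 8, 1, 9, 10, 2]

81607 = 20×3986 + 1887
3986 = 2×1887 + 212
1887 = 8×212 + 191
212 = 1×191 + 21
191 = 9×21 + 2
21 = 10×2 + 1
2 = 2×1 + 0  (stop)
So 81607/3986 = [20; 2, 8, 1, 9, 10, 2].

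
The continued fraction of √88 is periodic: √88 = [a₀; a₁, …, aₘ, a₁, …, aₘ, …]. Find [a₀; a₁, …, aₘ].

a₀ = ⌊√88⌋ = 9.
With m₀=0, d₀=1 and mₖ₊₁ = dₖaₖ − mₖ, dₖ₊₁ = (n − mₖ₊₁²)/dₖ, aₖ₊₁ = ⌊(a₀+mₖ₊₁)/dₖ₊₁⌋:
  k=1: m=9, d=7, a=2
  k=2: m=5, d=9, a=1
  k=3: m=4, d=8, a=1
  k=4: m=4, d=9, a=1
  k=5: m=5, d=7, a=2
  k=6: m=9, d=1, a=18
d=1 and a=2a₀=18 at k=6, so the next step gives (m, d) = (9, 7) again — its k=1 value — and the period has length 6.

[9; 2, 1, 1, 1, 2, 18]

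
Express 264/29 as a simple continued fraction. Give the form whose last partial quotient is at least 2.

[9; 9, 1, 2]

264 = 9·29 + 3
29 = 9·3 + 2
3 = 1·2 + 1
2 = 2·1 + 0  (stop)
So 264/29 = [9; 9, 1, 2].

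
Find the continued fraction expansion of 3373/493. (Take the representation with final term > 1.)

3373 = 6·493 + 415
493 = 1·415 + 78
415 = 5·78 + 25
78 = 3·25 + 3
25 = 8·3 + 1
3 = 3·1 + 0  (stop)
So 3373/493 = [6; 1, 5, 3, 8, 3].

[6; 1, 5, 3, 8, 3]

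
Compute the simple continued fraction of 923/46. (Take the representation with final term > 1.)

[20; 15, 3]

923 = 20×46 + 3
46 = 15×3 + 1
3 = 3×1 + 0  (stop)
So 923/46 = [20; 15, 3].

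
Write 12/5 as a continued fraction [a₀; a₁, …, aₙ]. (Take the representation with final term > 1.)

12 = 2·5 + 2
5 = 2·2 + 1
2 = 2·1 + 0  (stop)
So 12/5 = [2; 2, 2].

[2; 2, 2]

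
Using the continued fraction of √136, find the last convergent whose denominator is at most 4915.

55499/4759

√136 = [11; 1, 1, 1, 22, …] (period length 4).
Convergents:
  p_0/q_0 = 11/1
  p_1/q_1 = 12/1
  p_2/q_2 = 23/2
  p_3/q_3 = 35/3
  p_4/q_4 = 793/68
  p_5/q_5 = 828/71
  p_6/q_6 = 1621/139
  p_7/q_7 = 2449/210
  p_8/q_8 = 55499/4759
  p_9/q_9 = 57948/4969
q_8 = 4759 ≤ 4915 < 4969 = q_9, so the answer is 55499/4759.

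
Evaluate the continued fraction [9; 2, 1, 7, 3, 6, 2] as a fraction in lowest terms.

Fold from the inside: start with 2/1.
  6 + 1/2 = 13/2
  3 + 2/13 = 41/13
  7 + 13/41 = 300/41
  1 + 41/300 = 341/300
  2 + 300/341 = 982/341
  9 + 341/982 = 9179/982

9179/982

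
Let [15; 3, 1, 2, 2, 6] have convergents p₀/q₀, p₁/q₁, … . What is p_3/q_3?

168/11

Using pₖ = aₖpₖ₋₁ + pₖ₋₂, qₖ = aₖqₖ₋₁ + qₖ₋₂ (with p₋₁=1, p₋₂=0, q₋₁=0, q₋₂=1):
  k=0: a=15, p=15, q=1
  k=1: a=3, p=46, q=3
  k=2: a=1, p=61, q=4
  k=3: a=2, p=168, q=11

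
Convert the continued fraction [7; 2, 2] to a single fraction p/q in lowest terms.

37/5

Using pₖ = aₖpₖ₋₁ + pₖ₋₂ and qₖ = aₖqₖ₋₁ + qₖ₋₂:
  k=0: a=7, p=7, q=1
  k=1: a=2, p=15, q=2
  k=2: a=2, p=37, q=5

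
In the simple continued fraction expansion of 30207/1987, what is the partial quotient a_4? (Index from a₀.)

30207 = 15·1987 + 402   →  a_0 = 15
1987 = 4·402 + 379   →  a_1 = 4
402 = 1·379 + 23   →  a_2 = 1
379 = 16·23 + 11   →  a_3 = 16
23 = 2·11 + 1   →  a_4 = 2

2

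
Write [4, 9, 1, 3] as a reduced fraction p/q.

Fold from the inside: start with 3/1.
  1 + 1/3 = 4/3
  9 + 3/4 = 39/4
  4 + 4/39 = 160/39

160/39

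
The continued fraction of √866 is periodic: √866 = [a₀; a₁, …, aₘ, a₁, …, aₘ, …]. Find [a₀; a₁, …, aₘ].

[29; 2, 2, 1, 28, 1, 2, 2, 58]

a₀ = ⌊√866⌋ = 29.
With m₀=0, d₀=1 and mₖ₊₁ = dₖaₖ − mₖ, dₖ₊₁ = (n − mₖ₊₁²)/dₖ, aₖ₊₁ = ⌊(a₀+mₖ₊₁)/dₖ₊₁⌋:
  k=1: m=29, d=25, a=2
  k=2: m=21, d=17, a=2
  k=3: m=13, d=41, a=1
  k=4: m=28, d=2, a=28
  k=5: m=28, d=41, a=1
  k=6: m=13, d=17, a=2
  k=7: m=21, d=25, a=2
  k=8: m=29, d=1, a=58
d=1 and a=2a₀=58 at k=8, so the next step gives (m, d) = (29, 25) again — its k=1 value — and the period has length 8.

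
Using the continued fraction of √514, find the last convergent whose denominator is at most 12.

√514 = [22; 1, 2, 22, 2, 1, 44, …] (period length 6).
Convergents:
  p_0/q_0 = 22/1
  p_1/q_1 = 23/1
  p_2/q_2 = 68/3
  p_3/q_3 = 1519/67
q_2 = 3 ≤ 12 < 67 = q_3, so the answer is 68/3.

68/3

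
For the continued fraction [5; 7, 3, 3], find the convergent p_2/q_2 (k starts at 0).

Using pₖ = aₖpₖ₋₁ + pₖ₋₂, qₖ = aₖqₖ₋₁ + qₖ₋₂ (with p₋₁=1, p₋₂=0, q₋₁=0, q₋₂=1):
  k=0: a=5, p=5, q=1
  k=1: a=7, p=36, q=7
  k=2: a=3, p=113, q=22

113/22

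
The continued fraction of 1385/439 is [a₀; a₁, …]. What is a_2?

1385 = 3·439 + 68   →  a_0 = 3
439 = 6·68 + 31   →  a_1 = 6
68 = 2·31 + 6   →  a_2 = 2

2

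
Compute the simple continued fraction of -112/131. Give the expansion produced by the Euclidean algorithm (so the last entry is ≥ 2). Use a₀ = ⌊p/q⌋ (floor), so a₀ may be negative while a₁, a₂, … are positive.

[-1; 6, 1, 8, 2]

-112 = -1×131 + 19
131 = 6×19 + 17
19 = 1×17 + 2
17 = 8×2 + 1
2 = 2×1 + 0  (stop)
So -112/131 = [-1; 6, 1, 8, 2].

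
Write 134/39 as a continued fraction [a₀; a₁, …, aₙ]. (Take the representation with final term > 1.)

134 = 3×39 + 17
39 = 2×17 + 5
17 = 3×5 + 2
5 = 2×2 + 1
2 = 2×1 + 0  (stop)
So 134/39 = [3; 2, 3, 2, 2].

[3; 2, 3, 2, 2]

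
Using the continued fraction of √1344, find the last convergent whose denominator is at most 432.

6049/165

√1344 = [36; 1, 1, 1, 17, 1, 1, 1, 72, …] (period length 8).
Convergents:
  p_0/q_0 = 36/1
  p_1/q_1 = 37/1
  p_2/q_2 = 73/2
  p_3/q_3 = 110/3
  p_4/q_4 = 1943/53
  p_5/q_5 = 2053/56
  p_6/q_6 = 3996/109
  p_7/q_7 = 6049/165
  p_8/q_8 = 439524/11989
q_7 = 165 ≤ 432 < 11989 = q_8, so the answer is 6049/165.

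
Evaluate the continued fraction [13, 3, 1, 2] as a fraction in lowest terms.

146/11

Fold from the inside: start with 2/1.
  1 + 1/2 = 3/2
  3 + 2/3 = 11/3
  13 + 3/11 = 146/11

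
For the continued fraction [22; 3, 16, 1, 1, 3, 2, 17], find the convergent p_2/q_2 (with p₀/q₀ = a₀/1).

1094/49

Using pₖ = aₖpₖ₋₁ + pₖ₋₂, qₖ = aₖqₖ₋₁ + qₖ₋₂ (with p₋₁=1, p₋₂=0, q₋₁=0, q₋₂=1):
  k=0: a=22, p=22, q=1
  k=1: a=3, p=67, q=3
  k=2: a=16, p=1094, q=49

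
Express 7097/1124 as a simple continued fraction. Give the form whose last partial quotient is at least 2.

7097 = 6*1124 + 353
1124 = 3*353 + 65
353 = 5*65 + 28
65 = 2*28 + 9
28 = 3*9 + 1
9 = 9*1 + 0  (stop)
So 7097/1124 = [6; 3, 5, 2, 3, 9].

[6; 3, 5, 2, 3, 9]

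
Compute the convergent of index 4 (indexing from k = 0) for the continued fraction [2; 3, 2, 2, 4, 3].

Using pₖ = aₖpₖ₋₁ + pₖ₋₂, qₖ = aₖqₖ₋₁ + qₖ₋₂ (with p₋₁=1, p₋₂=0, q₋₁=0, q₋₂=1):
  k=0: a=2, p=2, q=1
  k=1: a=3, p=7, q=3
  k=2: a=2, p=16, q=7
  k=3: a=2, p=39, q=17
  k=4: a=4, p=172, q=75

172/75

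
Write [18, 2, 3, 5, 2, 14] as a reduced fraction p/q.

Using pₖ = aₖpₖ₋₁ + pₖ₋₂ and qₖ = aₖqₖ₋₁ + qₖ₋₂:
  k=0: a=18, p=18, q=1
  k=1: a=2, p=37, q=2
  k=2: a=3, p=129, q=7
  k=3: a=5, p=682, q=37
  k=4: a=2, p=1493, q=81
  k=5: a=14, p=21584, q=1171

21584/1171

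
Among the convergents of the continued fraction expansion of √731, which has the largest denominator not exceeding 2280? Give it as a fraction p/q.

√731 = [27; 27, 54, …] (period length 2).
Convergents:
  p_0/q_0 = 27/1
  p_1/q_1 = 730/27
  p_2/q_2 = 39447/1459
  p_3/q_3 = 1065799/39420
q_2 = 1459 ≤ 2280 < 39420 = q_3, so the answer is 39447/1459.

39447/1459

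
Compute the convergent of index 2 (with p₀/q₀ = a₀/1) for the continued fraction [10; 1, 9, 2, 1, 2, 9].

109/10

Using pₖ = aₖpₖ₋₁ + pₖ₋₂, qₖ = aₖqₖ₋₁ + qₖ₋₂ (with p₋₁=1, p₋₂=0, q₋₁=0, q₋₂=1):
  k=0: a=10, p=10, q=1
  k=1: a=1, p=11, q=1
  k=2: a=9, p=109, q=10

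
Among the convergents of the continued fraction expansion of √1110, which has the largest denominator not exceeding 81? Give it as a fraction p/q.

√1110 = [33; 3, 6, 3, 66, …] (period length 4).
Convergents:
  p_0/q_0 = 33/1
  p_1/q_1 = 100/3
  p_2/q_2 = 633/19
  p_3/q_3 = 1999/60
  p_4/q_4 = 132567/3979
q_3 = 60 ≤ 81 < 3979 = q_4, so the answer is 1999/60.

1999/60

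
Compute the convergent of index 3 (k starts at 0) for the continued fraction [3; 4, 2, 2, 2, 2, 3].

71/22

Using pₖ = aₖpₖ₋₁ + pₖ₋₂, qₖ = aₖqₖ₋₁ + qₖ₋₂ (with p₋₁=1, p₋₂=0, q₋₁=0, q₋₂=1):
  k=0: a=3, p=3, q=1
  k=1: a=4, p=13, q=4
  k=2: a=2, p=29, q=9
  k=3: a=2, p=71, q=22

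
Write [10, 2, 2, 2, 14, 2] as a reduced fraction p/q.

3729/358

Fold from the inside: start with 2/1.
  14 + 1/2 = 29/2
  2 + 2/29 = 60/29
  2 + 29/60 = 149/60
  2 + 60/149 = 358/149
  10 + 149/358 = 3729/358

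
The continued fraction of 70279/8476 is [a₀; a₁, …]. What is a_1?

3

70279 = 8·8476 + 2471   →  a_0 = 8
8476 = 3·2471 + 1063   →  a_1 = 3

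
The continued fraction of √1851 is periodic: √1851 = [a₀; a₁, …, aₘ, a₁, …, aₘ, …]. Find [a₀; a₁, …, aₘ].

a₀ = ⌊√1851⌋ = 43.
With m₀=0, d₀=1 and mₖ₊₁ = dₖaₖ − mₖ, dₖ₊₁ = (n − mₖ₊₁²)/dₖ, aₖ₊₁ = ⌊(a₀+mₖ₊₁)/dₖ₊₁⌋:
  k=1: m=43, d=2, a=43
  k=2: m=43, d=1, a=86
d=1 and a=2a₀=86 at k=2, so the next step gives (m, d) = (43, 2) again — its k=1 value — and the period has length 2.

[43; 43, 86]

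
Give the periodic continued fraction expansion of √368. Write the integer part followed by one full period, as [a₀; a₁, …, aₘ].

[19; 5, 2, 5, 38]

a₀ = ⌊√368⌋ = 19.
With m₀=0, d₀=1 and mₖ₊₁ = dₖaₖ − mₖ, dₖ₊₁ = (n − mₖ₊₁²)/dₖ, aₖ₊₁ = ⌊(a₀+mₖ₊₁)/dₖ₊₁⌋:
  k=1: m=19, d=7, a=5
  k=2: m=16, d=16, a=2
  k=3: m=16, d=7, a=5
  k=4: m=19, d=1, a=38
d=1 and a=2a₀=38 at k=4, so the next step gives (m, d) = (19, 7) again — its k=1 value — and the period has length 4.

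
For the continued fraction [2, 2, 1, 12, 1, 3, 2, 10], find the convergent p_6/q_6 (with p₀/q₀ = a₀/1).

850/363

Using pₖ = aₖpₖ₋₁ + pₖ₋₂, qₖ = aₖqₖ₋₁ + qₖ₋₂ (with p₋₁=1, p₋₂=0, q₋₁=0, q₋₂=1):
  k=0: a=2, p=2, q=1
  k=1: a=2, p=5, q=2
  k=2: a=1, p=7, q=3
  k=3: a=12, p=89, q=38
  k=4: a=1, p=96, q=41
  k=5: a=3, p=377, q=161
  k=6: a=2, p=850, q=363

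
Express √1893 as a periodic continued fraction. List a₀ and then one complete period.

a₀ = ⌊√1893⌋ = 43.
With m₀=0, d₀=1 and mₖ₊₁ = dₖaₖ − mₖ, dₖ₊₁ = (n − mₖ₊₁²)/dₖ, aₖ₊₁ = ⌊(a₀+mₖ₊₁)/dₖ₊₁⌋:
  k=1: m=43, d=44, a=1
  k=2: m=1, d=43, a=1
  k=3: m=42, d=3, a=28
  k=4: m=42, d=43, a=1
  k=5: m=1, d=44, a=1
  k=6: m=43, d=1, a=86
d=1 and a=2a₀=86 at k=6, so the next step gives (m, d) = (43, 44) again — its k=1 value — and the period has length 6.

[43; 1, 1, 28, 1, 1, 86]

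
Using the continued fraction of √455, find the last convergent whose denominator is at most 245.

√455 = [21; 3, 42, …] (period length 2).
Convergents:
  p_0/q_0 = 21/1
  p_1/q_1 = 64/3
  p_2/q_2 = 2709/127
  p_3/q_3 = 8191/384
q_2 = 127 ≤ 245 < 384 = q_3, so the answer is 2709/127.

2709/127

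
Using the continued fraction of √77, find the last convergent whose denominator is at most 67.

351/40

√77 = [8; 1, 3, 2, 3, 1, 16, …] (period length 6).
Convergents:
  p_0/q_0 = 8/1
  p_1/q_1 = 9/1
  p_2/q_2 = 35/4
  p_3/q_3 = 79/9
  p_4/q_4 = 272/31
  p_5/q_5 = 351/40
  p_6/q_6 = 5888/671
q_5 = 40 ≤ 67 < 671 = q_6, so the answer is 351/40.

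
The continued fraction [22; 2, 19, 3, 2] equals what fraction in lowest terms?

Using pₖ = aₖpₖ₋₁ + pₖ₋₂ and qₖ = aₖqₖ₋₁ + qₖ₋₂:
  k=0: a=22, p=22, q=1
  k=1: a=2, p=45, q=2
  k=2: a=19, p=877, q=39
  k=3: a=3, p=2676, q=119
  k=4: a=2, p=6229, q=277

6229/277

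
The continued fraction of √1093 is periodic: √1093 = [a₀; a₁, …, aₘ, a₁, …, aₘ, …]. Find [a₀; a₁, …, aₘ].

[33; 16, 1, 1, 16, 66]

a₀ = ⌊√1093⌋ = 33.
With m₀=0, d₀=1 and mₖ₊₁ = dₖaₖ − mₖ, dₖ₊₁ = (n − mₖ₊₁²)/dₖ, aₖ₊₁ = ⌊(a₀+mₖ₊₁)/dₖ₊₁⌋:
  k=1: m=33, d=4, a=16
  k=2: m=31, d=33, a=1
  k=3: m=2, d=33, a=1
  k=4: m=31, d=4, a=16
  k=5: m=33, d=1, a=66
d=1 and a=2a₀=66 at k=5, so the next step gives (m, d) = (33, 4) again — its k=1 value — and the period has length 5.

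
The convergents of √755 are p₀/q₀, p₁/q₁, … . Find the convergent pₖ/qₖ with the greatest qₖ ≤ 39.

577/21

√755 = [27; 2, 10, 2, 54, …] (period length 4).
Convergents:
  p_0/q_0 = 27/1
  p_1/q_1 = 55/2
  p_2/q_2 = 577/21
  p_3/q_3 = 1209/44
q_2 = 21 ≤ 39 < 44 = q_3, so the answer is 577/21.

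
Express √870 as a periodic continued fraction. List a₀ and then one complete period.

a₀ = ⌊√870⌋ = 29.
With m₀=0, d₀=1 and mₖ₊₁ = dₖaₖ − mₖ, dₖ₊₁ = (n − mₖ₊₁²)/dₖ, aₖ₊₁ = ⌊(a₀+mₖ₊₁)/dₖ₊₁⌋:
  k=1: m=29, d=29, a=2
  k=2: m=29, d=1, a=58
d=1 and a=2a₀=58 at k=2, so the next step gives (m, d) = (29, 29) again — its k=1 value — and the period has length 2.

[29; 2, 58]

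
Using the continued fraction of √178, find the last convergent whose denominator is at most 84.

547/41

√178 = [13; 2, 1, 12, 1, 2, 26, …] (period length 6).
Convergents:
  p_0/q_0 = 13/1
  p_1/q_1 = 27/2
  p_2/q_2 = 40/3
  p_3/q_3 = 507/38
  p_4/q_4 = 547/41
  p_5/q_5 = 1601/120
q_4 = 41 ≤ 84 < 120 = q_5, so the answer is 547/41.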